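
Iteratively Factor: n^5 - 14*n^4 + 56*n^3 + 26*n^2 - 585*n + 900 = (n - 4)*(n^4 - 10*n^3 + 16*n^2 + 90*n - 225) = (n - 4)*(n - 3)*(n^3 - 7*n^2 - 5*n + 75) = (n - 5)*(n - 4)*(n - 3)*(n^2 - 2*n - 15) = (n - 5)^2*(n - 4)*(n - 3)*(n + 3)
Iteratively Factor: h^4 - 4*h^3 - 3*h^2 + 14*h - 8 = (h - 1)*(h^3 - 3*h^2 - 6*h + 8) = (h - 1)^2*(h^2 - 2*h - 8) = (h - 4)*(h - 1)^2*(h + 2)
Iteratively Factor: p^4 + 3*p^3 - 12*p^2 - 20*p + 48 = (p - 2)*(p^3 + 5*p^2 - 2*p - 24) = (p - 2)*(p + 3)*(p^2 + 2*p - 8) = (p - 2)^2*(p + 3)*(p + 4)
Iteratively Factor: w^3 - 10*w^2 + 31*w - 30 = (w - 3)*(w^2 - 7*w + 10) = (w - 3)*(w - 2)*(w - 5)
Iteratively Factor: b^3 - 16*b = (b + 4)*(b^2 - 4*b) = b*(b + 4)*(b - 4)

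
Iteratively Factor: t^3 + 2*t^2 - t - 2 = (t + 2)*(t^2 - 1) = (t - 1)*(t + 2)*(t + 1)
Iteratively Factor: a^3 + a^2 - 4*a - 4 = (a + 1)*(a^2 - 4) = (a - 2)*(a + 1)*(a + 2)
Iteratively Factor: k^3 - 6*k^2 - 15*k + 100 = (k + 4)*(k^2 - 10*k + 25) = (k - 5)*(k + 4)*(k - 5)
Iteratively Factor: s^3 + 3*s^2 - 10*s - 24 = (s - 3)*(s^2 + 6*s + 8) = (s - 3)*(s + 4)*(s + 2)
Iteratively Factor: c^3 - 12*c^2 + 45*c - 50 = (c - 5)*(c^2 - 7*c + 10) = (c - 5)^2*(c - 2)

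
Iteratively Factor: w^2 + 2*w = (w)*(w + 2)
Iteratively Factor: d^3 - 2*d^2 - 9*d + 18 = (d - 3)*(d^2 + d - 6) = (d - 3)*(d - 2)*(d + 3)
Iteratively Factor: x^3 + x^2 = (x)*(x^2 + x) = x^2*(x + 1)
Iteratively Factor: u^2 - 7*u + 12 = (u - 3)*(u - 4)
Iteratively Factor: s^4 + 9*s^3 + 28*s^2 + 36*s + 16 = (s + 1)*(s^3 + 8*s^2 + 20*s + 16) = (s + 1)*(s + 2)*(s^2 + 6*s + 8) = (s + 1)*(s + 2)*(s + 4)*(s + 2)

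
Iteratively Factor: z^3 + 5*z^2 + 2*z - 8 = (z + 2)*(z^2 + 3*z - 4) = (z - 1)*(z + 2)*(z + 4)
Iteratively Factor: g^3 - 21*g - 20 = (g + 4)*(g^2 - 4*g - 5) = (g - 5)*(g + 4)*(g + 1)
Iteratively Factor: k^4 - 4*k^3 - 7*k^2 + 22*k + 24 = (k + 1)*(k^3 - 5*k^2 - 2*k + 24) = (k + 1)*(k + 2)*(k^2 - 7*k + 12) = (k - 4)*(k + 1)*(k + 2)*(k - 3)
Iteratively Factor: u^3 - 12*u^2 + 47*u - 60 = (u - 3)*(u^2 - 9*u + 20) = (u - 4)*(u - 3)*(u - 5)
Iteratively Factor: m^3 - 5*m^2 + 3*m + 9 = (m - 3)*(m^2 - 2*m - 3) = (m - 3)^2*(m + 1)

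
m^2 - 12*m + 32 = (m - 8)*(m - 4)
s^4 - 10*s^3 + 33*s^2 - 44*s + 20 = (s - 5)*(s - 2)^2*(s - 1)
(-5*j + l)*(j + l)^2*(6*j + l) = -30*j^4 - 59*j^3*l - 27*j^2*l^2 + 3*j*l^3 + l^4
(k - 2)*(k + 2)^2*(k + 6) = k^4 + 8*k^3 + 8*k^2 - 32*k - 48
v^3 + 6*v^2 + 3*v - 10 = (v - 1)*(v + 2)*(v + 5)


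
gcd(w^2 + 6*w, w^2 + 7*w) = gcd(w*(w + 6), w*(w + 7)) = w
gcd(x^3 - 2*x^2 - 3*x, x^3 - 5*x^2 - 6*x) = x^2 + x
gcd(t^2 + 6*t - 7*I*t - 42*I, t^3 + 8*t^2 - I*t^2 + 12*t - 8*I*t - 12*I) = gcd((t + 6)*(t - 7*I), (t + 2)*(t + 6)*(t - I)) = t + 6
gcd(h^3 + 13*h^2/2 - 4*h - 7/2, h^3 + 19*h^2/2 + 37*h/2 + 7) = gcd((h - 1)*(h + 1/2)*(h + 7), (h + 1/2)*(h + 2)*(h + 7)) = h^2 + 15*h/2 + 7/2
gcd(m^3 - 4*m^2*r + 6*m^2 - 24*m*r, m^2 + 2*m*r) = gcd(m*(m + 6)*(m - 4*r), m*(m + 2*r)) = m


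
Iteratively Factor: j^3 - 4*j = (j - 2)*(j^2 + 2*j) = (j - 2)*(j + 2)*(j)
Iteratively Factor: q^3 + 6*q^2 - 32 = (q - 2)*(q^2 + 8*q + 16) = (q - 2)*(q + 4)*(q + 4)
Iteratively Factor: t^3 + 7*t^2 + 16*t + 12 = (t + 2)*(t^2 + 5*t + 6) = (t + 2)^2*(t + 3)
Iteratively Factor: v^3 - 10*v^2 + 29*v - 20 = (v - 4)*(v^2 - 6*v + 5) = (v - 4)*(v - 1)*(v - 5)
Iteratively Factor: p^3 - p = (p - 1)*(p^2 + p) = (p - 1)*(p + 1)*(p)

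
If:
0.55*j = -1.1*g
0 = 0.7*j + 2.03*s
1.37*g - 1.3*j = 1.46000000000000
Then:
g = 0.37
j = -0.74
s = 0.25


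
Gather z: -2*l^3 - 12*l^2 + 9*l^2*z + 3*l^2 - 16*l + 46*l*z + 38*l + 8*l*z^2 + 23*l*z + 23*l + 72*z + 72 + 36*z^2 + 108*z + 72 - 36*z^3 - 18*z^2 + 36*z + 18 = -2*l^3 - 9*l^2 + 45*l - 36*z^3 + z^2*(8*l + 18) + z*(9*l^2 + 69*l + 216) + 162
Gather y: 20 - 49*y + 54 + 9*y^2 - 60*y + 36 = 9*y^2 - 109*y + 110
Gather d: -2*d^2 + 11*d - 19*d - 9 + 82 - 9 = -2*d^2 - 8*d + 64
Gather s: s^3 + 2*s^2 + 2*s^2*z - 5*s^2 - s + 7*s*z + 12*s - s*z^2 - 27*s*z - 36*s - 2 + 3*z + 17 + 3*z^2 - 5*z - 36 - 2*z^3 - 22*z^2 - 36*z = s^3 + s^2*(2*z - 3) + s*(-z^2 - 20*z - 25) - 2*z^3 - 19*z^2 - 38*z - 21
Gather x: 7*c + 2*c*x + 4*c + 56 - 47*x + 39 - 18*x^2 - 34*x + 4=11*c - 18*x^2 + x*(2*c - 81) + 99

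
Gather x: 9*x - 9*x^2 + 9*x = -9*x^2 + 18*x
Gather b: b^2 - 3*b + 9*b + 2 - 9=b^2 + 6*b - 7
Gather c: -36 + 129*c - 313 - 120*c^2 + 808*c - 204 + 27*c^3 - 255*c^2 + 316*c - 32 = 27*c^3 - 375*c^2 + 1253*c - 585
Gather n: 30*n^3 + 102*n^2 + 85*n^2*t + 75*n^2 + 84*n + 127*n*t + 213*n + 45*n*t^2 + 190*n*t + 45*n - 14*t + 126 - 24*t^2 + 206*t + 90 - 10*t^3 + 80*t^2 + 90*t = 30*n^3 + n^2*(85*t + 177) + n*(45*t^2 + 317*t + 342) - 10*t^3 + 56*t^2 + 282*t + 216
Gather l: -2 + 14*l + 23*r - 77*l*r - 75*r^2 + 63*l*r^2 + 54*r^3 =l*(63*r^2 - 77*r + 14) + 54*r^3 - 75*r^2 + 23*r - 2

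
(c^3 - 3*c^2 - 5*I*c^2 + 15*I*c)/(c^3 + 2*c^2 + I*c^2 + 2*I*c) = (c^2 - c*(3 + 5*I) + 15*I)/(c^2 + c*(2 + I) + 2*I)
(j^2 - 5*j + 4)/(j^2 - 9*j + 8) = (j - 4)/(j - 8)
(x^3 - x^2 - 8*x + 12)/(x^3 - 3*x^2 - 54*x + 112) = (x^2 + x - 6)/(x^2 - x - 56)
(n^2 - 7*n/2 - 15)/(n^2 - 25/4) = 2*(n - 6)/(2*n - 5)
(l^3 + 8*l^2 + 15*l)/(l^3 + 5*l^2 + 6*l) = (l + 5)/(l + 2)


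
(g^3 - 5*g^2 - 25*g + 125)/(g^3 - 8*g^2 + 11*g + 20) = (g^2 - 25)/(g^2 - 3*g - 4)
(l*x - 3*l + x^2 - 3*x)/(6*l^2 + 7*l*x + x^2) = (x - 3)/(6*l + x)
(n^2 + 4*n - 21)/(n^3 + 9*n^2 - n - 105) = 1/(n + 5)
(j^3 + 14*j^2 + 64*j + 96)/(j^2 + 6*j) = j + 8 + 16/j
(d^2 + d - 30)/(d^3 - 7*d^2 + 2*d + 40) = (d + 6)/(d^2 - 2*d - 8)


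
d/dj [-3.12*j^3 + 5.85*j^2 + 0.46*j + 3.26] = -9.36*j^2 + 11.7*j + 0.46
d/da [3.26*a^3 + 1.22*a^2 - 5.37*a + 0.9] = 9.78*a^2 + 2.44*a - 5.37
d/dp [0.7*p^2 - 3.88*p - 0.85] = 1.4*p - 3.88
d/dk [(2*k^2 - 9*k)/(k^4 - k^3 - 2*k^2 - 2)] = (k^2*(2*k - 9)*(-4*k^2 + 3*k + 4) + (9 - 4*k)*(-k^4 + k^3 + 2*k^2 + 2))/(-k^4 + k^3 + 2*k^2 + 2)^2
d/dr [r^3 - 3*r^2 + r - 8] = 3*r^2 - 6*r + 1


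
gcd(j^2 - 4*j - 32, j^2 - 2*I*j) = 1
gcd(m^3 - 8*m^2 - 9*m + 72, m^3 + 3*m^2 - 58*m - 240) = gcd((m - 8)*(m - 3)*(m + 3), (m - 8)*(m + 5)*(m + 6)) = m - 8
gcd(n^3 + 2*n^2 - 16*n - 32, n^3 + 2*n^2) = n + 2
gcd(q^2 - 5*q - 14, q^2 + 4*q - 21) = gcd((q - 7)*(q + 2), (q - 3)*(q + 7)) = 1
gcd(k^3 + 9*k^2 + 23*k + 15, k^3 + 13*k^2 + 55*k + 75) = k^2 + 8*k + 15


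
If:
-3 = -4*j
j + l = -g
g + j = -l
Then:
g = -l - 3/4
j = 3/4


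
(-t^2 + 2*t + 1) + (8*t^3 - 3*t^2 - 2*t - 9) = 8*t^3 - 4*t^2 - 8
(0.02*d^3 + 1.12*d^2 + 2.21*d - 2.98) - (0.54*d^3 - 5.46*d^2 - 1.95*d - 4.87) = -0.52*d^3 + 6.58*d^2 + 4.16*d + 1.89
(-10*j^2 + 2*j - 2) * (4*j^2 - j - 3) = -40*j^4 + 18*j^3 + 20*j^2 - 4*j + 6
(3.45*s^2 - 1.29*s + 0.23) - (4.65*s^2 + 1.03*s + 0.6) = -1.2*s^2 - 2.32*s - 0.37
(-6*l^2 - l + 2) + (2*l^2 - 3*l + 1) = -4*l^2 - 4*l + 3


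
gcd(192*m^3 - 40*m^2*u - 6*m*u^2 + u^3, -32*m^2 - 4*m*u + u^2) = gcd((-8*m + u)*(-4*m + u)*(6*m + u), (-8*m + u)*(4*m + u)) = -8*m + u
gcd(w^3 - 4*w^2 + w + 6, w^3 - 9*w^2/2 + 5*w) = w - 2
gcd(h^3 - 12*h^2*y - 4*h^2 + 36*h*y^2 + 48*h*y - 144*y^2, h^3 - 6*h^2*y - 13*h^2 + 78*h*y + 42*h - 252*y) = -h + 6*y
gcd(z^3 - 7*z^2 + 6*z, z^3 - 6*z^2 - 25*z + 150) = z - 6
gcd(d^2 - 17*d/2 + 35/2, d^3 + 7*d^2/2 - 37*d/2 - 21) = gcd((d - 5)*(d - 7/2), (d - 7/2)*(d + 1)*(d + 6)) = d - 7/2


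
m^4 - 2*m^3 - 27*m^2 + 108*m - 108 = (m - 3)^2*(m - 2)*(m + 6)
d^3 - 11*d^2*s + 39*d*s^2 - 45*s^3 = (d - 5*s)*(d - 3*s)^2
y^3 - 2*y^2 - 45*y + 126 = (y - 6)*(y - 3)*(y + 7)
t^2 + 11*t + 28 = (t + 4)*(t + 7)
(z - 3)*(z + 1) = z^2 - 2*z - 3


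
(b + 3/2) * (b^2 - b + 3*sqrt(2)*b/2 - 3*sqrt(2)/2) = b^3 + b^2/2 + 3*sqrt(2)*b^2/2 - 3*b/2 + 3*sqrt(2)*b/4 - 9*sqrt(2)/4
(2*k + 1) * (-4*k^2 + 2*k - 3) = -8*k^3 - 4*k - 3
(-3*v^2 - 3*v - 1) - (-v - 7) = -3*v^2 - 2*v + 6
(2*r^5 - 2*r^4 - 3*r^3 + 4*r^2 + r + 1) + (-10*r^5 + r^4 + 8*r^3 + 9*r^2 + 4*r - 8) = -8*r^5 - r^4 + 5*r^3 + 13*r^2 + 5*r - 7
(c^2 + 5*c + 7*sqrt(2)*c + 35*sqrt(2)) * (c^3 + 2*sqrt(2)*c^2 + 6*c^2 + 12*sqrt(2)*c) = c^5 + 11*c^4 + 9*sqrt(2)*c^4 + 58*c^3 + 99*sqrt(2)*c^3 + 308*c^2 + 270*sqrt(2)*c^2 + 840*c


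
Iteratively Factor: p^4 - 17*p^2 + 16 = (p - 4)*(p^3 + 4*p^2 - p - 4) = (p - 4)*(p + 4)*(p^2 - 1) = (p - 4)*(p + 1)*(p + 4)*(p - 1)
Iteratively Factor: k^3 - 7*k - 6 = (k + 2)*(k^2 - 2*k - 3) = (k + 1)*(k + 2)*(k - 3)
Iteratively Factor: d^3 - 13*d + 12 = (d + 4)*(d^2 - 4*d + 3) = (d - 1)*(d + 4)*(d - 3)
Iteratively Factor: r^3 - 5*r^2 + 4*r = (r - 1)*(r^2 - 4*r) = (r - 4)*(r - 1)*(r)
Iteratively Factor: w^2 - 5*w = (w - 5)*(w)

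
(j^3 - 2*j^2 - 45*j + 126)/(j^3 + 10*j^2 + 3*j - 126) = (j - 6)/(j + 6)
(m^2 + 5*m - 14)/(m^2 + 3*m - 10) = (m + 7)/(m + 5)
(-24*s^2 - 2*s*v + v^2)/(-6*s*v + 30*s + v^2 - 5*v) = (4*s + v)/(v - 5)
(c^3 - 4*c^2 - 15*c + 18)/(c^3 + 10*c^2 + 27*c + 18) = (c^2 - 7*c + 6)/(c^2 + 7*c + 6)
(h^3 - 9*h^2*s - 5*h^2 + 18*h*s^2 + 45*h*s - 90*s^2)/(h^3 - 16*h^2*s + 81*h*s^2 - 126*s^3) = (5 - h)/(-h + 7*s)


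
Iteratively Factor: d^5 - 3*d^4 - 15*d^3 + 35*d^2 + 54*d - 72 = (d - 3)*(d^4 - 15*d^2 - 10*d + 24) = (d - 3)*(d + 2)*(d^3 - 2*d^2 - 11*d + 12) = (d - 4)*(d - 3)*(d + 2)*(d^2 + 2*d - 3) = (d - 4)*(d - 3)*(d + 2)*(d + 3)*(d - 1)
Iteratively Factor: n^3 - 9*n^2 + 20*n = (n)*(n^2 - 9*n + 20) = n*(n - 4)*(n - 5)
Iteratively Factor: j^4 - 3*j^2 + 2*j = (j + 2)*(j^3 - 2*j^2 + j) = (j - 1)*(j + 2)*(j^2 - j) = j*(j - 1)*(j + 2)*(j - 1)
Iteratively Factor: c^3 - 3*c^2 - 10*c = (c - 5)*(c^2 + 2*c) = c*(c - 5)*(c + 2)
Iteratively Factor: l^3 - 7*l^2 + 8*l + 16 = (l - 4)*(l^2 - 3*l - 4) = (l - 4)^2*(l + 1)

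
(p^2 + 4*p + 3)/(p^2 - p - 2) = (p + 3)/(p - 2)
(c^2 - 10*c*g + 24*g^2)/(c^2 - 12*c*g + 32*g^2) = (c - 6*g)/(c - 8*g)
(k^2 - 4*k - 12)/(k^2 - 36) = (k + 2)/(k + 6)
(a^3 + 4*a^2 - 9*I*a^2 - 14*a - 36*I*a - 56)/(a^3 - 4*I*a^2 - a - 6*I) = (a^2 + a*(4 - 7*I) - 28*I)/(a^2 - 2*I*a + 3)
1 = 1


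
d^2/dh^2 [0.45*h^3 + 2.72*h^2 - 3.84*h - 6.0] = 2.7*h + 5.44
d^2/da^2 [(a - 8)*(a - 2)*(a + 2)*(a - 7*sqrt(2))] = 12*a^2 - 42*sqrt(2)*a - 48*a - 8 + 112*sqrt(2)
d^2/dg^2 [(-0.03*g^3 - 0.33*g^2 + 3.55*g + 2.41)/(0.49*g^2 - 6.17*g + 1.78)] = (1.38777878078145e-17*g^5 - 3.33066907387547e-16*g^4 - 2.52246999999999*g^3 + 7.17566999999998*g^2 - 62.86509*g + 255.17341)/(0.117649*g^6 - 4.444251*g^5 + 57.243417*g^4 - 267.173957*g^3 + 207.945474*g^2 - 58.647084*g + 5.639752)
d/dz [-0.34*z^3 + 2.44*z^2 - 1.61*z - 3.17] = -1.02*z^2 + 4.88*z - 1.61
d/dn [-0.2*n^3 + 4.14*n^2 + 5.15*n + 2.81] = -0.6*n^2 + 8.28*n + 5.15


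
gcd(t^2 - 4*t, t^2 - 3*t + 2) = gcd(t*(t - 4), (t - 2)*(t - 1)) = 1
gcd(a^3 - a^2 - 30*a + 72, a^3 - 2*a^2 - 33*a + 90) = a^2 + 3*a - 18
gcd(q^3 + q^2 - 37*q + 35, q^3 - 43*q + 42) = q^2 + 6*q - 7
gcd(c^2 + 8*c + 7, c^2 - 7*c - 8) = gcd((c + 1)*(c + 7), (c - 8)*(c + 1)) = c + 1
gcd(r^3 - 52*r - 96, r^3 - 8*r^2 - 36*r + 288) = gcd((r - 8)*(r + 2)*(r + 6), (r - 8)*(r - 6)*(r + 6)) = r^2 - 2*r - 48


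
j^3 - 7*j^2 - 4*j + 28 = (j - 7)*(j - 2)*(j + 2)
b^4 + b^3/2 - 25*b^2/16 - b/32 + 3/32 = (b - 1)*(b - 1/4)*(b + 1/4)*(b + 3/2)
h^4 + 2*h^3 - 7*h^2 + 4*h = h*(h - 1)^2*(h + 4)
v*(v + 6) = v^2 + 6*v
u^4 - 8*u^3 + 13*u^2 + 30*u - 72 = (u - 4)*(u - 3)^2*(u + 2)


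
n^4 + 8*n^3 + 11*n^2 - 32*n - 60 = (n - 2)*(n + 2)*(n + 3)*(n + 5)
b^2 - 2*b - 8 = (b - 4)*(b + 2)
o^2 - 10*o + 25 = (o - 5)^2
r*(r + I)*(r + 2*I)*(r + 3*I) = r^4 + 6*I*r^3 - 11*r^2 - 6*I*r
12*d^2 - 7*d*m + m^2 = (-4*d + m)*(-3*d + m)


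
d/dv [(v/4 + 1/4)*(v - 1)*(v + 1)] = (v + 1)*(3*v - 1)/4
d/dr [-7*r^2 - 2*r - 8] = -14*r - 2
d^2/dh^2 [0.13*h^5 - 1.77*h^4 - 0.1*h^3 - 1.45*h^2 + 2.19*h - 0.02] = 2.6*h^3 - 21.24*h^2 - 0.6*h - 2.9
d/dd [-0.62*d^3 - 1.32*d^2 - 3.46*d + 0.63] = -1.86*d^2 - 2.64*d - 3.46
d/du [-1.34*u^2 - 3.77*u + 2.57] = -2.68*u - 3.77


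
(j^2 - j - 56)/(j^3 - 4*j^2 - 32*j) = (j + 7)/(j*(j + 4))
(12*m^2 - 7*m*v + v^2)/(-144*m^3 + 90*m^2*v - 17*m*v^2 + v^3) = (-4*m + v)/(48*m^2 - 14*m*v + v^2)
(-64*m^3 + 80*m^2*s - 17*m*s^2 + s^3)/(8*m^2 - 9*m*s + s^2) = -8*m + s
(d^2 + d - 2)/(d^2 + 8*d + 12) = (d - 1)/(d + 6)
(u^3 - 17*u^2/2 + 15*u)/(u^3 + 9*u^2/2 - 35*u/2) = (u - 6)/(u + 7)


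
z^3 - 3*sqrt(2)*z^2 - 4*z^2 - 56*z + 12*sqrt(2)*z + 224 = (z - 4)*(z - 7*sqrt(2))*(z + 4*sqrt(2))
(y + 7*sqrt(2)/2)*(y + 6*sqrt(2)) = y^2 + 19*sqrt(2)*y/2 + 42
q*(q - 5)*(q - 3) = q^3 - 8*q^2 + 15*q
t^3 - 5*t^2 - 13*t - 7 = (t - 7)*(t + 1)^2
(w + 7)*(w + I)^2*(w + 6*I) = w^4 + 7*w^3 + 8*I*w^3 - 13*w^2 + 56*I*w^2 - 91*w - 6*I*w - 42*I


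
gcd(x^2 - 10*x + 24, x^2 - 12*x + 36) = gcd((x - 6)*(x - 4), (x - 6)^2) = x - 6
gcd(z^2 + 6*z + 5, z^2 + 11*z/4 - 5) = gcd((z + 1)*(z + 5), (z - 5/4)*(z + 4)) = 1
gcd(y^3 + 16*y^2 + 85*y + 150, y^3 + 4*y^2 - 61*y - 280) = y + 5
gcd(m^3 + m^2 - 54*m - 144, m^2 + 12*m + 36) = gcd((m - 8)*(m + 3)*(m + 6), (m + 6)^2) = m + 6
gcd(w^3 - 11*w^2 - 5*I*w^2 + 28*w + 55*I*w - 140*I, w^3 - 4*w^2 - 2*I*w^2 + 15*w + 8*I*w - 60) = w^2 + w*(-4 - 5*I) + 20*I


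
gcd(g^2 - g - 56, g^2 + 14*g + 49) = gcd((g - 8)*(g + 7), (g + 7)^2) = g + 7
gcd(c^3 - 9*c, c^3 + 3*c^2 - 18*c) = c^2 - 3*c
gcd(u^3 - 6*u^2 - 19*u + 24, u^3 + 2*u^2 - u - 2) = u - 1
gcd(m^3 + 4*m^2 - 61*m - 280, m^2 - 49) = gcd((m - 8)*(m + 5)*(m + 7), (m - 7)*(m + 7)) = m + 7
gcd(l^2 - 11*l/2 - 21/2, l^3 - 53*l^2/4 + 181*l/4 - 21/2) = l - 7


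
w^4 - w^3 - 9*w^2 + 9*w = w*(w - 3)*(w - 1)*(w + 3)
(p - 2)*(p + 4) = p^2 + 2*p - 8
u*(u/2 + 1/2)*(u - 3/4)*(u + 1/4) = u^4/2 + u^3/4 - 11*u^2/32 - 3*u/32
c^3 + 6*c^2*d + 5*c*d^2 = c*(c + d)*(c + 5*d)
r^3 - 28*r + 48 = (r - 4)*(r - 2)*(r + 6)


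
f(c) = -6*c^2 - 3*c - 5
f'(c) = -12*c - 3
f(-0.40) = -4.76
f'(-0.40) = 1.80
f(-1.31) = -11.37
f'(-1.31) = 12.72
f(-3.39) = -63.78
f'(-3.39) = 37.68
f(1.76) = -28.87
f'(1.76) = -24.12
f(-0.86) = -6.86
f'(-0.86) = 7.32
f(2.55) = -51.66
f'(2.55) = -33.60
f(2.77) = -59.35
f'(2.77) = -36.24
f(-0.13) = -4.71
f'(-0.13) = -1.44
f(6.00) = -239.00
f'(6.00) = -75.00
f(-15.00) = -1310.00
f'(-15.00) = 177.00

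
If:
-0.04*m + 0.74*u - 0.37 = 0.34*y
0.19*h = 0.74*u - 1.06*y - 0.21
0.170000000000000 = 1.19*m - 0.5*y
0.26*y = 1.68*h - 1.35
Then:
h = 0.81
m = 0.15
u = 0.52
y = 0.02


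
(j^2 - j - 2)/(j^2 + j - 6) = (j + 1)/(j + 3)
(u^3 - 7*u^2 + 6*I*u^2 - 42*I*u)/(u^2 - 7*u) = u + 6*I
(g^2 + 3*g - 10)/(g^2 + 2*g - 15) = (g - 2)/(g - 3)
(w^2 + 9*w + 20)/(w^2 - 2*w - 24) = (w + 5)/(w - 6)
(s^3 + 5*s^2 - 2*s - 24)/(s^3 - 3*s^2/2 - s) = 2*(s^2 + 7*s + 12)/(s*(2*s + 1))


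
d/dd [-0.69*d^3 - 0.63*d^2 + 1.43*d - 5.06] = -2.07*d^2 - 1.26*d + 1.43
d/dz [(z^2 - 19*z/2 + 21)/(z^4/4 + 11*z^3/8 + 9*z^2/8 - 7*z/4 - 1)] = 4*(-8*z^5 + 92*z^4 + 82*z^3 - 1243*z^2 - 788*z + 740)/(4*z^8 + 44*z^7 + 157*z^6 + 142*z^5 - 259*z^4 - 428*z^3 + 52*z^2 + 224*z + 64)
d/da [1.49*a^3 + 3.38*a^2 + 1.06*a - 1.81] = 4.47*a^2 + 6.76*a + 1.06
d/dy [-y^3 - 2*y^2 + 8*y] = -3*y^2 - 4*y + 8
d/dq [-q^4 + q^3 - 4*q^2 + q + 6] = -4*q^3 + 3*q^2 - 8*q + 1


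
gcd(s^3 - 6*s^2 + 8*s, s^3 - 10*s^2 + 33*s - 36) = s - 4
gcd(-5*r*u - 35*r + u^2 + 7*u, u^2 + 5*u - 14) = u + 7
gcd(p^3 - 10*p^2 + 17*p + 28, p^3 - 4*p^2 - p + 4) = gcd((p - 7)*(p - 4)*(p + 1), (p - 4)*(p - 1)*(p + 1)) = p^2 - 3*p - 4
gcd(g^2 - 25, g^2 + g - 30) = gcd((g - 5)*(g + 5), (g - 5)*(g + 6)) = g - 5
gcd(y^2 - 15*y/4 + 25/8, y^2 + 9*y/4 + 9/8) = 1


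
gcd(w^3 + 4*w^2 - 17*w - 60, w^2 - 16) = w - 4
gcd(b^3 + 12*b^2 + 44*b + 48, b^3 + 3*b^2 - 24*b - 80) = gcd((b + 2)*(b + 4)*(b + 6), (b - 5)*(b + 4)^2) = b + 4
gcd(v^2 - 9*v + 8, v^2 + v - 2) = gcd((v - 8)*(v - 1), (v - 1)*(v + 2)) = v - 1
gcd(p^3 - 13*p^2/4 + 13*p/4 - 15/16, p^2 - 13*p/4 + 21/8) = p - 3/2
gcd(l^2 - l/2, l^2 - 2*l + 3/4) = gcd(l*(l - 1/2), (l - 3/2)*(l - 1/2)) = l - 1/2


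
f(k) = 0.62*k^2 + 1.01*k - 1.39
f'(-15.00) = -17.59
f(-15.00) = 122.96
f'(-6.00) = -6.43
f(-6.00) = 14.87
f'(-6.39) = -6.91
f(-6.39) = 17.47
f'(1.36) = 2.70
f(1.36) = 1.13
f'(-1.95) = -1.41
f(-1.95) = -1.00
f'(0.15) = 1.20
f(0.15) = -1.22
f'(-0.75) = 0.08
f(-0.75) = -1.80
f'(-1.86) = -1.30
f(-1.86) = -1.12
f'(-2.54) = -2.14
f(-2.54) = 0.04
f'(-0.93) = -0.14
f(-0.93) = -1.79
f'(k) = 1.24*k + 1.01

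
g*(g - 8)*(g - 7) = g^3 - 15*g^2 + 56*g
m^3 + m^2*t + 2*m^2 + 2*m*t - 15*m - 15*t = (m - 3)*(m + 5)*(m + t)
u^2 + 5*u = u*(u + 5)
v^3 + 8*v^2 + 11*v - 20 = (v - 1)*(v + 4)*(v + 5)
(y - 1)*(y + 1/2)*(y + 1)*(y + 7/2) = y^4 + 4*y^3 + 3*y^2/4 - 4*y - 7/4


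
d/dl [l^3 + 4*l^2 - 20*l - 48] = 3*l^2 + 8*l - 20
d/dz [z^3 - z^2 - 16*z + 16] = 3*z^2 - 2*z - 16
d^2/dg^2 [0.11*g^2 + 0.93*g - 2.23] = 0.220000000000000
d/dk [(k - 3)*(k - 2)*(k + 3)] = 3*k^2 - 4*k - 9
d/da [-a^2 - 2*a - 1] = -2*a - 2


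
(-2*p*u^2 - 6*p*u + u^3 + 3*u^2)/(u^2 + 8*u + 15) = u*(-2*p + u)/(u + 5)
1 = 1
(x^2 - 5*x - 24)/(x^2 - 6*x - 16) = (x + 3)/(x + 2)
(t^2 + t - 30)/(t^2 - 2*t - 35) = (-t^2 - t + 30)/(-t^2 + 2*t + 35)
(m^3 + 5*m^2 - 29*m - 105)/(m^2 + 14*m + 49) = (m^2 - 2*m - 15)/(m + 7)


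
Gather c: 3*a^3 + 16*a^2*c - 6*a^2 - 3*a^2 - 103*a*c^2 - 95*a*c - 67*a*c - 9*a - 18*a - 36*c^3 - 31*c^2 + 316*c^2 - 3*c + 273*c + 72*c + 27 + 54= 3*a^3 - 9*a^2 - 27*a - 36*c^3 + c^2*(285 - 103*a) + c*(16*a^2 - 162*a + 342) + 81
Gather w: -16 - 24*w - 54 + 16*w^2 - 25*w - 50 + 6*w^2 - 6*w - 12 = 22*w^2 - 55*w - 132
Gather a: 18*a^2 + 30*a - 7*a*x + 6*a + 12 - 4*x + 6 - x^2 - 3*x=18*a^2 + a*(36 - 7*x) - x^2 - 7*x + 18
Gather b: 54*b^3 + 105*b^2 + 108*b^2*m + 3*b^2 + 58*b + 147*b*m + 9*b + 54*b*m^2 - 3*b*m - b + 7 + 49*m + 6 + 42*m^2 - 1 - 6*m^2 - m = 54*b^3 + b^2*(108*m + 108) + b*(54*m^2 + 144*m + 66) + 36*m^2 + 48*m + 12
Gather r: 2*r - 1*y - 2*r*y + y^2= r*(2 - 2*y) + y^2 - y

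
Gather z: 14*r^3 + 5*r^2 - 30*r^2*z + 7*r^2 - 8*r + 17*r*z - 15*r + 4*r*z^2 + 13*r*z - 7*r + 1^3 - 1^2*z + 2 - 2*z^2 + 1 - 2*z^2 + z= 14*r^3 + 12*r^2 - 30*r + z^2*(4*r - 4) + z*(-30*r^2 + 30*r) + 4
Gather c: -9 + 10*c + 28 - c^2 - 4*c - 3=-c^2 + 6*c + 16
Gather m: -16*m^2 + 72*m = -16*m^2 + 72*m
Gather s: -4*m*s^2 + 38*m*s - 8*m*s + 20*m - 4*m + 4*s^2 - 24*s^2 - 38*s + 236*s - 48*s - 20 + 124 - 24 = 16*m + s^2*(-4*m - 20) + s*(30*m + 150) + 80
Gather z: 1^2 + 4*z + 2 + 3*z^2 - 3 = 3*z^2 + 4*z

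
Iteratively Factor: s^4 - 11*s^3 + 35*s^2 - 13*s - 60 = (s - 3)*(s^3 - 8*s^2 + 11*s + 20) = (s - 3)*(s + 1)*(s^2 - 9*s + 20) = (s - 5)*(s - 3)*(s + 1)*(s - 4)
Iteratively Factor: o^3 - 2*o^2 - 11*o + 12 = (o - 4)*(o^2 + 2*o - 3) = (o - 4)*(o - 1)*(o + 3)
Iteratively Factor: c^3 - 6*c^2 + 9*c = (c - 3)*(c^2 - 3*c) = (c - 3)^2*(c)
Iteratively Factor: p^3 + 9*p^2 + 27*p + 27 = (p + 3)*(p^2 + 6*p + 9) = (p + 3)^2*(p + 3)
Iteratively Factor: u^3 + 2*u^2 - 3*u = (u + 3)*(u^2 - u) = (u - 1)*(u + 3)*(u)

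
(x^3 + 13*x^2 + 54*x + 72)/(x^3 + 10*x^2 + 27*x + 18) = (x + 4)/(x + 1)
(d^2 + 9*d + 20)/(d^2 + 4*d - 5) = (d + 4)/(d - 1)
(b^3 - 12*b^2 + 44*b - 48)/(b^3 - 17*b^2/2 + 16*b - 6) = 2*(b - 4)/(2*b - 1)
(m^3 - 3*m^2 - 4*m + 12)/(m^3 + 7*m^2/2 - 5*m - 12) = 2*(m^2 - m - 6)/(2*m^2 + 11*m + 12)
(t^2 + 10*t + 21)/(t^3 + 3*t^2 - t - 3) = (t + 7)/(t^2 - 1)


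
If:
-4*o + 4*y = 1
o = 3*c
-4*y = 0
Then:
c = -1/12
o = -1/4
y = 0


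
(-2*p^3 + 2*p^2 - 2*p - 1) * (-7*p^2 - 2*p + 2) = 14*p^5 - 10*p^4 + 6*p^3 + 15*p^2 - 2*p - 2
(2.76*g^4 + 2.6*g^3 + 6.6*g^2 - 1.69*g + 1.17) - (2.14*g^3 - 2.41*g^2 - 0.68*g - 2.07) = 2.76*g^4 + 0.46*g^3 + 9.01*g^2 - 1.01*g + 3.24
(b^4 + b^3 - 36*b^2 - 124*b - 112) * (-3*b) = -3*b^5 - 3*b^4 + 108*b^3 + 372*b^2 + 336*b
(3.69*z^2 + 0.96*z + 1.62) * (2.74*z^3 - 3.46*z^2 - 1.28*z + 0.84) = 10.1106*z^5 - 10.137*z^4 - 3.606*z^3 - 3.7344*z^2 - 1.2672*z + 1.3608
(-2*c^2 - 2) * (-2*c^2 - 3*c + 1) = 4*c^4 + 6*c^3 + 2*c^2 + 6*c - 2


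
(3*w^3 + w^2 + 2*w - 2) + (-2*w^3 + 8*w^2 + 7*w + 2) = w^3 + 9*w^2 + 9*w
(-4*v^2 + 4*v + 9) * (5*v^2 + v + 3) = -20*v^4 + 16*v^3 + 37*v^2 + 21*v + 27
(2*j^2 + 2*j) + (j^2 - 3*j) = 3*j^2 - j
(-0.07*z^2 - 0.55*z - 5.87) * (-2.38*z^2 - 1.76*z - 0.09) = 0.1666*z^4 + 1.4322*z^3 + 14.9449*z^2 + 10.3807*z + 0.5283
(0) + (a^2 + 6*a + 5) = a^2 + 6*a + 5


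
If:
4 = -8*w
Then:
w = -1/2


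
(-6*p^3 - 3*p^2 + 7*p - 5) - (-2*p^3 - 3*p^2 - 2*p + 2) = -4*p^3 + 9*p - 7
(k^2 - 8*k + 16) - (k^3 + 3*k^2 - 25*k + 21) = -k^3 - 2*k^2 + 17*k - 5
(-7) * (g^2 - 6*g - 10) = -7*g^2 + 42*g + 70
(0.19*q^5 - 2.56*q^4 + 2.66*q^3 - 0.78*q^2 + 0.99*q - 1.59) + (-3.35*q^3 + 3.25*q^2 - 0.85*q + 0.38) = 0.19*q^5 - 2.56*q^4 - 0.69*q^3 + 2.47*q^2 + 0.14*q - 1.21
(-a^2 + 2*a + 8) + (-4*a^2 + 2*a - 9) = -5*a^2 + 4*a - 1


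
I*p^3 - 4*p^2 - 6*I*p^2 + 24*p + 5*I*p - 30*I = (p - 6)*(p + 5*I)*(I*p + 1)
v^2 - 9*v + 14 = (v - 7)*(v - 2)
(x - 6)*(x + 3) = x^2 - 3*x - 18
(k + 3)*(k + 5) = k^2 + 8*k + 15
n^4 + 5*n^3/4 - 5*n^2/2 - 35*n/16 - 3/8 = (n - 3/2)*(n + 1/4)*(n + 1/2)*(n + 2)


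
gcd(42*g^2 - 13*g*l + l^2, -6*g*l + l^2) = 6*g - l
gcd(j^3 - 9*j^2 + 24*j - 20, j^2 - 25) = j - 5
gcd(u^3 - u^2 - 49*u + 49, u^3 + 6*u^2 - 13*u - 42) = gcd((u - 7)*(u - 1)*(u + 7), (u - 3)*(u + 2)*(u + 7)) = u + 7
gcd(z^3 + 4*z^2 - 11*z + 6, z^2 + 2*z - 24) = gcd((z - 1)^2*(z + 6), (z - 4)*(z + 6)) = z + 6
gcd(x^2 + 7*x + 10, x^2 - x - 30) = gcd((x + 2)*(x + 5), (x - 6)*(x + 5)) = x + 5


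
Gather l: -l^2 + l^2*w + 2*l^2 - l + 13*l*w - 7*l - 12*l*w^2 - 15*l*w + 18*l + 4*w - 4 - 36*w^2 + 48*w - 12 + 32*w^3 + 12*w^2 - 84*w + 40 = l^2*(w + 1) + l*(-12*w^2 - 2*w + 10) + 32*w^3 - 24*w^2 - 32*w + 24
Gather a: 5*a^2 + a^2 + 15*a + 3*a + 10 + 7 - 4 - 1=6*a^2 + 18*a + 12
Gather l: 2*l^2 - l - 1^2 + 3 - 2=2*l^2 - l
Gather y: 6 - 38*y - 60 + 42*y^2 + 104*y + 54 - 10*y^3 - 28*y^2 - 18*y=-10*y^3 + 14*y^2 + 48*y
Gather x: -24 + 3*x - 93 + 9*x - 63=12*x - 180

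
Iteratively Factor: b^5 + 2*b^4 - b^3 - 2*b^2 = (b + 2)*(b^4 - b^2) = b*(b + 2)*(b^3 - b) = b^2*(b + 2)*(b^2 - 1) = b^2*(b + 1)*(b + 2)*(b - 1)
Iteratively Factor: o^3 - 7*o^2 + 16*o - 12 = (o - 2)*(o^2 - 5*o + 6) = (o - 3)*(o - 2)*(o - 2)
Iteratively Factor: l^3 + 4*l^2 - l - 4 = (l + 4)*(l^2 - 1) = (l - 1)*(l + 4)*(l + 1)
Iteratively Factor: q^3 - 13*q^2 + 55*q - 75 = (q - 3)*(q^2 - 10*q + 25) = (q - 5)*(q - 3)*(q - 5)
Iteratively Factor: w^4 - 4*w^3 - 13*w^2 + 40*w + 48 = (w - 4)*(w^3 - 13*w - 12) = (w - 4)*(w + 1)*(w^2 - w - 12) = (w - 4)^2*(w + 1)*(w + 3)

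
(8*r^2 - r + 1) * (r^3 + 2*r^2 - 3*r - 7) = 8*r^5 + 15*r^4 - 25*r^3 - 51*r^2 + 4*r - 7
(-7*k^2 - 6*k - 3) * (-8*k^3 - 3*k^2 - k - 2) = 56*k^5 + 69*k^4 + 49*k^3 + 29*k^2 + 15*k + 6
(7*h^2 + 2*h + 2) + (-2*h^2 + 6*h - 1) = 5*h^2 + 8*h + 1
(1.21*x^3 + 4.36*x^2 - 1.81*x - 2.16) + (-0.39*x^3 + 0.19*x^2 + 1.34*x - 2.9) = 0.82*x^3 + 4.55*x^2 - 0.47*x - 5.06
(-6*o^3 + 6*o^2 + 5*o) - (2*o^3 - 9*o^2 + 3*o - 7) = -8*o^3 + 15*o^2 + 2*o + 7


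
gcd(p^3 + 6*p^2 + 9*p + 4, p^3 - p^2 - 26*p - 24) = p^2 + 5*p + 4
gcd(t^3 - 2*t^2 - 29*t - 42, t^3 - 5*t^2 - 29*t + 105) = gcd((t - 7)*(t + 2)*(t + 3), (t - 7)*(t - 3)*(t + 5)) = t - 7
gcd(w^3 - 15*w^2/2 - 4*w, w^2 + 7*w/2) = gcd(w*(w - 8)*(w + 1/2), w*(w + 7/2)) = w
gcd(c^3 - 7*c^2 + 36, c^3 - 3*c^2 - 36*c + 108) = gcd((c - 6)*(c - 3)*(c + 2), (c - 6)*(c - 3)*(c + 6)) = c^2 - 9*c + 18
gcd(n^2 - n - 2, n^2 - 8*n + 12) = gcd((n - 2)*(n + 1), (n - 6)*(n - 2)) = n - 2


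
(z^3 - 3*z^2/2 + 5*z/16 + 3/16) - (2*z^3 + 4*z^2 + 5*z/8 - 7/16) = -z^3 - 11*z^2/2 - 5*z/16 + 5/8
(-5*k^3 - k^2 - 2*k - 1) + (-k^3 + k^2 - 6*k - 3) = -6*k^3 - 8*k - 4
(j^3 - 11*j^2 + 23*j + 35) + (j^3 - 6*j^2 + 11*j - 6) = 2*j^3 - 17*j^2 + 34*j + 29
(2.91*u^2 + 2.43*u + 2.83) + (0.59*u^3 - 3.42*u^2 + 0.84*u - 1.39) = 0.59*u^3 - 0.51*u^2 + 3.27*u + 1.44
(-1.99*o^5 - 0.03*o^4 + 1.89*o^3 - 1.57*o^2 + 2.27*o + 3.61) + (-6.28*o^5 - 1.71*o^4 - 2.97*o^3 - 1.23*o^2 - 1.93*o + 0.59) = -8.27*o^5 - 1.74*o^4 - 1.08*o^3 - 2.8*o^2 + 0.34*o + 4.2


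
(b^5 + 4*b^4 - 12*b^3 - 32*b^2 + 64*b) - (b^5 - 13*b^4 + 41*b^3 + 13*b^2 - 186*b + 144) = 17*b^4 - 53*b^3 - 45*b^2 + 250*b - 144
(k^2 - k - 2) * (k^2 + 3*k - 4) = k^4 + 2*k^3 - 9*k^2 - 2*k + 8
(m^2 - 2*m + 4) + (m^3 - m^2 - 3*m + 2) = m^3 - 5*m + 6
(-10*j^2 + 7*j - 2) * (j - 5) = -10*j^3 + 57*j^2 - 37*j + 10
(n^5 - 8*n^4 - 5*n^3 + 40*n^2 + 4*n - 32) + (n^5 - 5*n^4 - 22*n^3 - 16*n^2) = 2*n^5 - 13*n^4 - 27*n^3 + 24*n^2 + 4*n - 32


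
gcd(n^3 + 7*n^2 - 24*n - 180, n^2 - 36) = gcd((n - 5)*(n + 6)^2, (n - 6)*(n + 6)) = n + 6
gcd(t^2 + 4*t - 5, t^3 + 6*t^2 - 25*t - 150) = t + 5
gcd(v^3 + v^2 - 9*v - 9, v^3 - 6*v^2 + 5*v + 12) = v^2 - 2*v - 3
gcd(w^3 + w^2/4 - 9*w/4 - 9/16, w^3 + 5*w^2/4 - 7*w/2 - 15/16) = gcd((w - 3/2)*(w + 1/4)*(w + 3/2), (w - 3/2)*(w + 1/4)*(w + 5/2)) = w^2 - 5*w/4 - 3/8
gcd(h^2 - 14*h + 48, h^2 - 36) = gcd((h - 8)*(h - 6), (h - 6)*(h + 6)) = h - 6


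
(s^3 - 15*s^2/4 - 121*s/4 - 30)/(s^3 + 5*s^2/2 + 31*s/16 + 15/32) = 8*(s^2 - 5*s - 24)/(8*s^2 + 10*s + 3)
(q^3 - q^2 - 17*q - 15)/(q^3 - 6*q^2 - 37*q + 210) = (q^2 + 4*q + 3)/(q^2 - q - 42)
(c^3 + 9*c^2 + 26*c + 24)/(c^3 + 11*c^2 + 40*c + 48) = (c + 2)/(c + 4)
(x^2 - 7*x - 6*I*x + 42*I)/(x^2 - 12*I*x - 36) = (x - 7)/(x - 6*I)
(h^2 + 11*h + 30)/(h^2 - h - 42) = (h + 5)/(h - 7)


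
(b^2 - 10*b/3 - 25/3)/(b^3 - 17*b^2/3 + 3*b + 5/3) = (3*b + 5)/(3*b^2 - 2*b - 1)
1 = 1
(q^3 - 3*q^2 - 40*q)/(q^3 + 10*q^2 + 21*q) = (q^2 - 3*q - 40)/(q^2 + 10*q + 21)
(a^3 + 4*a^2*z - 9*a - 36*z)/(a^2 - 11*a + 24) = (a^2 + 4*a*z + 3*a + 12*z)/(a - 8)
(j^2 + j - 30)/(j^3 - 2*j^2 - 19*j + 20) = (j + 6)/(j^2 + 3*j - 4)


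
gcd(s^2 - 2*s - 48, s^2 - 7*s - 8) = s - 8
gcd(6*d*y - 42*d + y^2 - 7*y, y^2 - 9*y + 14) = y - 7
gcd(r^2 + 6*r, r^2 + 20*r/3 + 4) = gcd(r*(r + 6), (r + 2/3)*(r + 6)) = r + 6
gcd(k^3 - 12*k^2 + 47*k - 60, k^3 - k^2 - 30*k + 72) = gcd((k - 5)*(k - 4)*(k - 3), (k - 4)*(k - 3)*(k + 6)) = k^2 - 7*k + 12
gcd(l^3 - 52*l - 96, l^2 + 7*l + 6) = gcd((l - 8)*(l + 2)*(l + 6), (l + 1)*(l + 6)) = l + 6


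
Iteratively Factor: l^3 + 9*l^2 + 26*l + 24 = (l + 2)*(l^2 + 7*l + 12) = (l + 2)*(l + 4)*(l + 3)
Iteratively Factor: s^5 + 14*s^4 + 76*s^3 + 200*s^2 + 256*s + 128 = (s + 2)*(s^4 + 12*s^3 + 52*s^2 + 96*s + 64) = (s + 2)*(s + 4)*(s^3 + 8*s^2 + 20*s + 16) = (s + 2)*(s + 4)^2*(s^2 + 4*s + 4) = (s + 2)^2*(s + 4)^2*(s + 2)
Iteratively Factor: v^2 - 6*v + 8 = (v - 4)*(v - 2)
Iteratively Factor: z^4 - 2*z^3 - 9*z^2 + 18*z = (z - 3)*(z^3 + z^2 - 6*z) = z*(z - 3)*(z^2 + z - 6) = z*(z - 3)*(z - 2)*(z + 3)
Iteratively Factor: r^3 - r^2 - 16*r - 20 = (r - 5)*(r^2 + 4*r + 4) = (r - 5)*(r + 2)*(r + 2)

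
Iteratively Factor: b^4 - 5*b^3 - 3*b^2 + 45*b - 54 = (b - 3)*(b^3 - 2*b^2 - 9*b + 18) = (b - 3)^2*(b^2 + b - 6) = (b - 3)^2*(b + 3)*(b - 2)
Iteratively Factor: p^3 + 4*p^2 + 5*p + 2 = (p + 2)*(p^2 + 2*p + 1) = (p + 1)*(p + 2)*(p + 1)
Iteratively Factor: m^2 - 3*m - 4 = (m + 1)*(m - 4)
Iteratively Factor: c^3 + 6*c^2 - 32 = (c - 2)*(c^2 + 8*c + 16) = (c - 2)*(c + 4)*(c + 4)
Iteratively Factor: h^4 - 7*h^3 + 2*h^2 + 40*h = (h)*(h^3 - 7*h^2 + 2*h + 40) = h*(h + 2)*(h^2 - 9*h + 20) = h*(h - 5)*(h + 2)*(h - 4)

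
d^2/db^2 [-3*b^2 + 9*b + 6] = -6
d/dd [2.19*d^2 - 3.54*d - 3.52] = 4.38*d - 3.54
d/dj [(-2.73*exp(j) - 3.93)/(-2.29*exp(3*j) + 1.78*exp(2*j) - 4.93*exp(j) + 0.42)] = (-12.5034*exp(3*j) - 22.1397*exp(2*j) + 13.9908*exp(j) - 20.5215)*exp(j)/(5.2441*exp(6*j) - 8.1524*exp(5*j) + 25.7478*exp(4*j) - 19.4744*exp(3*j) + 25.8001*exp(2*j) - 4.1412*exp(j) + 0.1764)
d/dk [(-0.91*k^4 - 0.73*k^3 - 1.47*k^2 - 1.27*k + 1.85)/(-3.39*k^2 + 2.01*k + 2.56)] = (6.1698*k^5 - 3.0126*k^4 - 12.253*k^3 - 12.8664*k^2 + 5.0166*k - 6.9697)/(11.4921*k^4 - 13.6278*k^3 - 13.3167*k^2 + 10.2912*k + 6.5536)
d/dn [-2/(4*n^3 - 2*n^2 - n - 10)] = 2*(12*n^2 - 4*n - 1)/(-4*n^3 + 2*n^2 + n + 10)^2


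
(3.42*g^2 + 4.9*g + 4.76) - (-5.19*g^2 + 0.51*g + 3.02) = 8.61*g^2 + 4.39*g + 1.74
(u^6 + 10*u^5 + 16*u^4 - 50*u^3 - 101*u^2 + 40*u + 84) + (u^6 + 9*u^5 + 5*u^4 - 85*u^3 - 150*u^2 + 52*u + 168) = 2*u^6 + 19*u^5 + 21*u^4 - 135*u^3 - 251*u^2 + 92*u + 252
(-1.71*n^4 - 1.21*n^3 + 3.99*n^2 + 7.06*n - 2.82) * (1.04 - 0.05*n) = 0.0855*n^5 - 1.7179*n^4 - 1.4579*n^3 + 3.7966*n^2 + 7.4834*n - 2.9328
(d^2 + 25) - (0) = d^2 + 25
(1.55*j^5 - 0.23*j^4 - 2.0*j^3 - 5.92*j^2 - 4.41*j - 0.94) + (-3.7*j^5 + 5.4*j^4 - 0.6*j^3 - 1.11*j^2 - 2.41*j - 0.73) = -2.15*j^5 + 5.17*j^4 - 2.6*j^3 - 7.03*j^2 - 6.82*j - 1.67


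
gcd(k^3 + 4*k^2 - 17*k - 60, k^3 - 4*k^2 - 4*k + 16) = k - 4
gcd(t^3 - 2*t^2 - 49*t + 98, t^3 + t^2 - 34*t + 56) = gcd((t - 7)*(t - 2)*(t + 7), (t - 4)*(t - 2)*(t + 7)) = t^2 + 5*t - 14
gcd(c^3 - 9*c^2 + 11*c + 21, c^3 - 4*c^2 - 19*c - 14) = c^2 - 6*c - 7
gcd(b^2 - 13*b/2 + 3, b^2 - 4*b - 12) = b - 6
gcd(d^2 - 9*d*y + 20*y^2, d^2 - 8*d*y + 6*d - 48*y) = 1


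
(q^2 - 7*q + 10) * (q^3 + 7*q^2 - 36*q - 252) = q^5 - 75*q^3 + 70*q^2 + 1404*q - 2520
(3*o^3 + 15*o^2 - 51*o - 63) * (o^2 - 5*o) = 3*o^5 - 126*o^3 + 192*o^2 + 315*o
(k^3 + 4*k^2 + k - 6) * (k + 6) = k^4 + 10*k^3 + 25*k^2 - 36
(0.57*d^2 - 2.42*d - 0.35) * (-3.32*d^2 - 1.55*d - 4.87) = -1.8924*d^4 + 7.1509*d^3 + 2.1371*d^2 + 12.3279*d + 1.7045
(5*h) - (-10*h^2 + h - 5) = 10*h^2 + 4*h + 5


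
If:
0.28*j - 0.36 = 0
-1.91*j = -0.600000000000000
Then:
No Solution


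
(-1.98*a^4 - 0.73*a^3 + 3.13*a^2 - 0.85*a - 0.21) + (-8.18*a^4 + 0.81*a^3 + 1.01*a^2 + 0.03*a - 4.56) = -10.16*a^4 + 0.0800000000000001*a^3 + 4.14*a^2 - 0.82*a - 4.77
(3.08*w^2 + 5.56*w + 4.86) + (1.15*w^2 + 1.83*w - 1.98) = 4.23*w^2 + 7.39*w + 2.88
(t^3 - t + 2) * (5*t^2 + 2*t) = 5*t^5 + 2*t^4 - 5*t^3 + 8*t^2 + 4*t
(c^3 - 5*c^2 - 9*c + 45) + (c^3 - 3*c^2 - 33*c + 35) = 2*c^3 - 8*c^2 - 42*c + 80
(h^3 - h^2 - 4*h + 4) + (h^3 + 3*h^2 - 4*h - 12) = 2*h^3 + 2*h^2 - 8*h - 8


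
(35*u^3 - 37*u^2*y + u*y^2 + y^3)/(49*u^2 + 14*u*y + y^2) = (5*u^2 - 6*u*y + y^2)/(7*u + y)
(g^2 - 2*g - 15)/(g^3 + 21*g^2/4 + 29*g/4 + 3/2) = 4*(g - 5)/(4*g^2 + 9*g + 2)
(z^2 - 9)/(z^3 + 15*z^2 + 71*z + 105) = (z - 3)/(z^2 + 12*z + 35)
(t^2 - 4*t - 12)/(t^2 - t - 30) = (t + 2)/(t + 5)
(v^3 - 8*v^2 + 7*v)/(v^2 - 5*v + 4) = v*(v - 7)/(v - 4)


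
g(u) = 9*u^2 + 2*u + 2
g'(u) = 18*u + 2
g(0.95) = 12.02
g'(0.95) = 19.10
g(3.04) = 91.25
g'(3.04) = 56.72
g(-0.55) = 3.62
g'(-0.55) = -7.90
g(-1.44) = 17.78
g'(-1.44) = -23.92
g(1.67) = 30.44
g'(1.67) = 32.06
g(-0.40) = 2.64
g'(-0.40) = -5.20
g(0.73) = 8.26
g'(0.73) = 15.14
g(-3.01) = 77.52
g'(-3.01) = -52.18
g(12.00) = 1322.00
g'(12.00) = 218.00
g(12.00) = 1322.00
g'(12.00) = 218.00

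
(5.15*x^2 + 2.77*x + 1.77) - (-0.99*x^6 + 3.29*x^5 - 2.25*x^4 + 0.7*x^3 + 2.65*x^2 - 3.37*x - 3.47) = 0.99*x^6 - 3.29*x^5 + 2.25*x^4 - 0.7*x^3 + 2.5*x^2 + 6.14*x + 5.24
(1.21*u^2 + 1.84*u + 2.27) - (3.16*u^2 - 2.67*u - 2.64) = -1.95*u^2 + 4.51*u + 4.91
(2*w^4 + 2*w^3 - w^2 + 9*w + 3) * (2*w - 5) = 4*w^5 - 6*w^4 - 12*w^3 + 23*w^2 - 39*w - 15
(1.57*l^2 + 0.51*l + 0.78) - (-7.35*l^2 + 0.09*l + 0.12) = 8.92*l^2 + 0.42*l + 0.66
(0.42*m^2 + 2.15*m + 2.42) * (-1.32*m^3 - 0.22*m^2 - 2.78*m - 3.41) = -0.5544*m^5 - 2.9304*m^4 - 4.835*m^3 - 7.9416*m^2 - 14.0591*m - 8.2522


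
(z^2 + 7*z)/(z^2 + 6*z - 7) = z/(z - 1)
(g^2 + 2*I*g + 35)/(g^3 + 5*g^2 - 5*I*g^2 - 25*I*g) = (g + 7*I)/(g*(g + 5))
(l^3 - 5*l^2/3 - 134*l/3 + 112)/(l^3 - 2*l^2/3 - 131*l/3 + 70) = (3*l - 8)/(3*l - 5)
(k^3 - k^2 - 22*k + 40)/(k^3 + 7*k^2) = (k^3 - k^2 - 22*k + 40)/(k^2*(k + 7))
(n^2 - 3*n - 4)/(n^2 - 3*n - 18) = (-n^2 + 3*n + 4)/(-n^2 + 3*n + 18)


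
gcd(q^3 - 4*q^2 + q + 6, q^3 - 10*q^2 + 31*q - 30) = q^2 - 5*q + 6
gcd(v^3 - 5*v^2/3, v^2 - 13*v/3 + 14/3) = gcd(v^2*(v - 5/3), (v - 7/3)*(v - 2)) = 1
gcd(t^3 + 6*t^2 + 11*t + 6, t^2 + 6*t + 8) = t + 2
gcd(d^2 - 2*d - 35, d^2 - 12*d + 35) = d - 7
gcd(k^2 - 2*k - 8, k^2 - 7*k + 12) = k - 4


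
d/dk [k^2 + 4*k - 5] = 2*k + 4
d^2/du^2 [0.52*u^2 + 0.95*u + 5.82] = 1.04000000000000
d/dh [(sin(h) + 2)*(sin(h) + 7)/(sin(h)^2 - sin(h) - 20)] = 2*(-34*sin(h) + 5*cos(h)^2 - 88)*cos(h)/((sin(h) - 5)^2*(sin(h) + 4)^2)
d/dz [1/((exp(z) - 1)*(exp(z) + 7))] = 2*(-exp(z) - 3)*exp(z)/(exp(4*z) + 12*exp(3*z) + 22*exp(2*z) - 84*exp(z) + 49)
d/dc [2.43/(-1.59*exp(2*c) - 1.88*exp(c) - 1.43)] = (7.7274*exp(c) + 4.5684)*exp(c)/(1.59*exp(2*c) + 1.88*exp(c) + 1.43)^2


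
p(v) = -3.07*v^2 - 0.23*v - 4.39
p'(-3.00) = 18.19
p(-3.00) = -31.33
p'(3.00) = -18.65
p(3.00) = -32.71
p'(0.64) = -4.16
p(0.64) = -5.79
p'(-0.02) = -0.11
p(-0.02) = -4.39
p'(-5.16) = 31.45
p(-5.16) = -84.94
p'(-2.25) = 13.58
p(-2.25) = -19.41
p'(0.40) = -2.69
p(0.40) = -4.97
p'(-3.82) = 23.22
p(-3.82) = -48.31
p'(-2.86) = 17.33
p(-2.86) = -28.84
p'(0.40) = -2.69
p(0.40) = -4.97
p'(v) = -6.14*v - 0.23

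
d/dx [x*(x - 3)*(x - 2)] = 3*x^2 - 10*x + 6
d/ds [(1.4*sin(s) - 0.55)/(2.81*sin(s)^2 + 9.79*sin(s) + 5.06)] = (-3.934*sin(s)^2 + 3.091*sin(s) + 12.4685)*cos(s)/(7.8961*sin(s)^4 + 55.0198*sin(s)^3 + 124.2813*sin(s)^2 + 99.0748*sin(s) + 25.6036)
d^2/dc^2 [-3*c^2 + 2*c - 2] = -6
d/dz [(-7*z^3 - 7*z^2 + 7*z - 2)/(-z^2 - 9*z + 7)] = (7*z^4 + 126*z^3 - 77*z^2 - 102*z + 31)/(z^4 + 18*z^3 + 67*z^2 - 126*z + 49)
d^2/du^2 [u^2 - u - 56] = 2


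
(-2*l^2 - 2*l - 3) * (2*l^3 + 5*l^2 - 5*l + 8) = -4*l^5 - 14*l^4 - 6*l^3 - 21*l^2 - l - 24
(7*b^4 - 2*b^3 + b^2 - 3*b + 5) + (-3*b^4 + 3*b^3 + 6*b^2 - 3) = 4*b^4 + b^3 + 7*b^2 - 3*b + 2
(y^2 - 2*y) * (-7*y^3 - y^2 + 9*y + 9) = -7*y^5 + 13*y^4 + 11*y^3 - 9*y^2 - 18*y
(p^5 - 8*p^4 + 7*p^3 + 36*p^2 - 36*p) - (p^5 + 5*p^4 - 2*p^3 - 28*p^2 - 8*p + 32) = -13*p^4 + 9*p^3 + 64*p^2 - 28*p - 32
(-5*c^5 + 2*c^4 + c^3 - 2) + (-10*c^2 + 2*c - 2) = -5*c^5 + 2*c^4 + c^3 - 10*c^2 + 2*c - 4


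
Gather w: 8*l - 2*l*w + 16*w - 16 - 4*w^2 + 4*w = 8*l - 4*w^2 + w*(20 - 2*l) - 16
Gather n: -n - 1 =-n - 1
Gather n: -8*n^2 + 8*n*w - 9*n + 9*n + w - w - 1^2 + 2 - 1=-8*n^2 + 8*n*w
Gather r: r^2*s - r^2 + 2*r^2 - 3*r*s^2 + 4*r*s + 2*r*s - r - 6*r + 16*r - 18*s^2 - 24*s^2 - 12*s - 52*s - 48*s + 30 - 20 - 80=r^2*(s + 1) + r*(-3*s^2 + 6*s + 9) - 42*s^2 - 112*s - 70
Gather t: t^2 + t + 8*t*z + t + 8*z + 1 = t^2 + t*(8*z + 2) + 8*z + 1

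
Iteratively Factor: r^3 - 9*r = (r + 3)*(r^2 - 3*r) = r*(r + 3)*(r - 3)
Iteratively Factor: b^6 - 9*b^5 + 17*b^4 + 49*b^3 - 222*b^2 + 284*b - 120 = (b - 2)*(b^5 - 7*b^4 + 3*b^3 + 55*b^2 - 112*b + 60) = (b - 2)^2*(b^4 - 5*b^3 - 7*b^2 + 41*b - 30) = (b - 2)^2*(b - 1)*(b^3 - 4*b^2 - 11*b + 30) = (b - 2)^2*(b - 1)*(b + 3)*(b^2 - 7*b + 10) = (b - 5)*(b - 2)^2*(b - 1)*(b + 3)*(b - 2)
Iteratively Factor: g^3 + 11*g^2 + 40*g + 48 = (g + 3)*(g^2 + 8*g + 16) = (g + 3)*(g + 4)*(g + 4)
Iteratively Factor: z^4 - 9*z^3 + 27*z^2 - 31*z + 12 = (z - 4)*(z^3 - 5*z^2 + 7*z - 3) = (z - 4)*(z - 1)*(z^2 - 4*z + 3) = (z - 4)*(z - 1)^2*(z - 3)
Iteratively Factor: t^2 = (t)*(t)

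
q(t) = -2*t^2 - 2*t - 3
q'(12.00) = -50.00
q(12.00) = -315.00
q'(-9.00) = 34.00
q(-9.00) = -147.00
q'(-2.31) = 7.24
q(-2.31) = -9.05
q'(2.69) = -12.76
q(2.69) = -22.85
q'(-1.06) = 2.24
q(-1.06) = -3.13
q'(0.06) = -2.24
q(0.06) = -3.13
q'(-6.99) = 25.96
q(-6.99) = -86.74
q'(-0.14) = -1.44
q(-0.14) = -2.76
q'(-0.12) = -1.52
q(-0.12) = -2.79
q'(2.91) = -13.64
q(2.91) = -25.76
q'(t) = -4*t - 2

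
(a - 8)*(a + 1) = a^2 - 7*a - 8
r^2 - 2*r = r*(r - 2)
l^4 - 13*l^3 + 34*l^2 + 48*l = l*(l - 8)*(l - 6)*(l + 1)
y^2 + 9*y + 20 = (y + 4)*(y + 5)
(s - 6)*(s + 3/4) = s^2 - 21*s/4 - 9/2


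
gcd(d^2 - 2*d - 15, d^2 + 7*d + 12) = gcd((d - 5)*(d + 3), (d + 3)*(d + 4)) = d + 3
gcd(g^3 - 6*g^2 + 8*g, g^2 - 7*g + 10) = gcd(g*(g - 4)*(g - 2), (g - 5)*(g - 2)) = g - 2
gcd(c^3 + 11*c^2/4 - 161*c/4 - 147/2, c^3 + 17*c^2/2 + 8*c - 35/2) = c + 7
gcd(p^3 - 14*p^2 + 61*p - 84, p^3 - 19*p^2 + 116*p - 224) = p^2 - 11*p + 28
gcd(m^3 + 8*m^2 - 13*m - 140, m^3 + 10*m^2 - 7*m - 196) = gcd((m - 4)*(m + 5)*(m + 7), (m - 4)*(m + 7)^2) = m^2 + 3*m - 28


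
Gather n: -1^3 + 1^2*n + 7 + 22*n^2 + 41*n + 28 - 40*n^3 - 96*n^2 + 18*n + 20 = -40*n^3 - 74*n^2 + 60*n + 54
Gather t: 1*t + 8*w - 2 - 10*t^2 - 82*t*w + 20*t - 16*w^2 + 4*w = -10*t^2 + t*(21 - 82*w) - 16*w^2 + 12*w - 2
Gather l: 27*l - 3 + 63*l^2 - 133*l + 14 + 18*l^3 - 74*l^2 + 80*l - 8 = 18*l^3 - 11*l^2 - 26*l + 3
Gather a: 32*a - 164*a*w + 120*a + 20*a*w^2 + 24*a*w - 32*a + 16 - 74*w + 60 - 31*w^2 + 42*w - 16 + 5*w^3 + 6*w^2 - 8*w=a*(20*w^2 - 140*w + 120) + 5*w^3 - 25*w^2 - 40*w + 60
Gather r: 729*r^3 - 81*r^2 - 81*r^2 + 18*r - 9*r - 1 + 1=729*r^3 - 162*r^2 + 9*r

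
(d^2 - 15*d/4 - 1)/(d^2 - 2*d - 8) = (d + 1/4)/(d + 2)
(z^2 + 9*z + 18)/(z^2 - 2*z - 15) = (z + 6)/(z - 5)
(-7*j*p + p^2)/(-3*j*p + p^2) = (7*j - p)/(3*j - p)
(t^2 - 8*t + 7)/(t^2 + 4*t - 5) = (t - 7)/(t + 5)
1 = 1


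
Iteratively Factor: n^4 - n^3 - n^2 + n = (n)*(n^3 - n^2 - n + 1) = n*(n - 1)*(n^2 - 1) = n*(n - 1)^2*(n + 1)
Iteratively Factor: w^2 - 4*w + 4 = (w - 2)*(w - 2)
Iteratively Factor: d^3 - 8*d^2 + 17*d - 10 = (d - 1)*(d^2 - 7*d + 10) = (d - 5)*(d - 1)*(d - 2)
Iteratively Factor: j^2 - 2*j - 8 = (j + 2)*(j - 4)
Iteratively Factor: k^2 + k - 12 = (k - 3)*(k + 4)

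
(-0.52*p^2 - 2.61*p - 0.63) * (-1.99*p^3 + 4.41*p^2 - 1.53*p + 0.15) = 1.0348*p^5 + 2.9007*p^4 - 9.4608*p^3 + 1.137*p^2 + 0.5724*p - 0.0945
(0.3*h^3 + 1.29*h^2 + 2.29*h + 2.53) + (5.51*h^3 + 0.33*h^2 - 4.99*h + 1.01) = 5.81*h^3 + 1.62*h^2 - 2.7*h + 3.54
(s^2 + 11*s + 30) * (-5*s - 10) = -5*s^3 - 65*s^2 - 260*s - 300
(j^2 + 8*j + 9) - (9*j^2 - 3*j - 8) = -8*j^2 + 11*j + 17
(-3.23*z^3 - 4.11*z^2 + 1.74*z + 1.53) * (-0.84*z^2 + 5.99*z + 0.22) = 2.7132*z^5 - 15.8953*z^4 - 26.7911*z^3 + 8.2332*z^2 + 9.5475*z + 0.3366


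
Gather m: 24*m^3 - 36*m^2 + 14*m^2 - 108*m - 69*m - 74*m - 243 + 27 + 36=24*m^3 - 22*m^2 - 251*m - 180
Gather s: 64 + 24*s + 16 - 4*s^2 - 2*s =-4*s^2 + 22*s + 80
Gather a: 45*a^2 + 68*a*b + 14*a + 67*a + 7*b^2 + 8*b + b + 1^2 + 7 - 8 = 45*a^2 + a*(68*b + 81) + 7*b^2 + 9*b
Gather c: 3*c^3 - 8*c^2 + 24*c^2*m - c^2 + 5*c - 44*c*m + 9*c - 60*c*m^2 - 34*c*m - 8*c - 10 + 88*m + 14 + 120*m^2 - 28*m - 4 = 3*c^3 + c^2*(24*m - 9) + c*(-60*m^2 - 78*m + 6) + 120*m^2 + 60*m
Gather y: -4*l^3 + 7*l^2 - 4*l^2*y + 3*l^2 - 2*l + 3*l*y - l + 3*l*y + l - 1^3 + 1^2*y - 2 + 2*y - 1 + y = -4*l^3 + 10*l^2 - 2*l + y*(-4*l^2 + 6*l + 4) - 4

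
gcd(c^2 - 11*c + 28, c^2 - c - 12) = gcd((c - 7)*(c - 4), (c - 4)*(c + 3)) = c - 4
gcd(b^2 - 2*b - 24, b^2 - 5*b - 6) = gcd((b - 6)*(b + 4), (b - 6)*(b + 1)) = b - 6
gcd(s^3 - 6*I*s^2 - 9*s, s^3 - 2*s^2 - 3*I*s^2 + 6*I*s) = s^2 - 3*I*s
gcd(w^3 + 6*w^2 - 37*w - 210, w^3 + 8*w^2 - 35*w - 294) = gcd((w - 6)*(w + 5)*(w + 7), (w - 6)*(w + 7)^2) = w^2 + w - 42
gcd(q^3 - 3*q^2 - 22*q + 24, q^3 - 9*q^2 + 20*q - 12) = q^2 - 7*q + 6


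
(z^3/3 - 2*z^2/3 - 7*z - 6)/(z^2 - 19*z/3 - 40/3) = (-z^3 + 2*z^2 + 21*z + 18)/(-3*z^2 + 19*z + 40)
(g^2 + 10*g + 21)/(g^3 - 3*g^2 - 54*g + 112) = (g + 3)/(g^2 - 10*g + 16)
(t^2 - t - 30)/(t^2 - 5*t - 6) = (t + 5)/(t + 1)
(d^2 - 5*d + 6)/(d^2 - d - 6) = (d - 2)/(d + 2)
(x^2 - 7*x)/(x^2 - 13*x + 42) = x/(x - 6)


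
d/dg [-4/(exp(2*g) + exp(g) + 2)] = (8*exp(g) + 4)*exp(g)/(exp(2*g) + exp(g) + 2)^2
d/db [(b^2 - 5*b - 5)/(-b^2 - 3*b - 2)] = (-8*b^2 - 14*b - 5)/(b^4 + 6*b^3 + 13*b^2 + 12*b + 4)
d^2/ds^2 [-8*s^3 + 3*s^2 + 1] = 6 - 48*s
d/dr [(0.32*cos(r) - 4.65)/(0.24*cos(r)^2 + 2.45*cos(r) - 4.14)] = (0.0768*cos(r)^2 - 2.232*cos(r) - 10.0677)*sin(r)/(0.0576*cos(r)^4 + 1.176*cos(r)^3 + 4.0153*cos(r)^2 - 20.286*cos(r) + 17.1396)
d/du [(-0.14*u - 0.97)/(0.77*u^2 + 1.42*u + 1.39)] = (0.1078*u^2 + 1.4938*u + 1.1828)/(0.5929*u^4 + 2.1868*u^3 + 4.157*u^2 + 3.9476*u + 1.9321)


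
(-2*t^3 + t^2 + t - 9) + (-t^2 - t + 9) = -2*t^3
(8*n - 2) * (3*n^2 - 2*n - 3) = 24*n^3 - 22*n^2 - 20*n + 6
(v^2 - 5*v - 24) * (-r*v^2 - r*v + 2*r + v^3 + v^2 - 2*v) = -r*v^4 + 4*r*v^3 + 31*r*v^2 + 14*r*v - 48*r + v^5 - 4*v^4 - 31*v^3 - 14*v^2 + 48*v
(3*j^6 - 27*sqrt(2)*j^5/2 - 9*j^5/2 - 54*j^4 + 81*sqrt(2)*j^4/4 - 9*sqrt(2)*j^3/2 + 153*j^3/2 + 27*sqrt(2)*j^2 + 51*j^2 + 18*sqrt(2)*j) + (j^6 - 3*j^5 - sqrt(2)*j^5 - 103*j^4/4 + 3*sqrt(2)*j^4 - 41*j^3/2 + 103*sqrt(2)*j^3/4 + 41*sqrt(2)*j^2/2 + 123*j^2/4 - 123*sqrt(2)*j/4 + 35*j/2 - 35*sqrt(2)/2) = 4*j^6 - 29*sqrt(2)*j^5/2 - 15*j^5/2 - 319*j^4/4 + 93*sqrt(2)*j^4/4 + 85*sqrt(2)*j^3/4 + 56*j^3 + 95*sqrt(2)*j^2/2 + 327*j^2/4 - 51*sqrt(2)*j/4 + 35*j/2 - 35*sqrt(2)/2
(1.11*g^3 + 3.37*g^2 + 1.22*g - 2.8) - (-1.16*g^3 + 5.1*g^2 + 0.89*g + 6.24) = 2.27*g^3 - 1.73*g^2 + 0.33*g - 9.04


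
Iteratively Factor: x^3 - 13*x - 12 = (x + 3)*(x^2 - 3*x - 4) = (x - 4)*(x + 3)*(x + 1)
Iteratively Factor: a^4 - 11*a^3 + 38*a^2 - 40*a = (a)*(a^3 - 11*a^2 + 38*a - 40) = a*(a - 5)*(a^2 - 6*a + 8) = a*(a - 5)*(a - 4)*(a - 2)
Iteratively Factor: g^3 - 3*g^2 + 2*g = (g - 1)*(g^2 - 2*g) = g*(g - 1)*(g - 2)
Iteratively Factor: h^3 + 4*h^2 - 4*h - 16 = (h + 4)*(h^2 - 4) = (h + 2)*(h + 4)*(h - 2)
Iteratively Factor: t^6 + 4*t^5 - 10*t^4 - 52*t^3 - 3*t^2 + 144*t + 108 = (t + 2)*(t^5 + 2*t^4 - 14*t^3 - 24*t^2 + 45*t + 54) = (t + 2)*(t + 3)*(t^4 - t^3 - 11*t^2 + 9*t + 18) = (t - 3)*(t + 2)*(t + 3)*(t^3 + 2*t^2 - 5*t - 6) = (t - 3)*(t + 2)*(t + 3)^2*(t^2 - t - 2) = (t - 3)*(t - 2)*(t + 2)*(t + 3)^2*(t + 1)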